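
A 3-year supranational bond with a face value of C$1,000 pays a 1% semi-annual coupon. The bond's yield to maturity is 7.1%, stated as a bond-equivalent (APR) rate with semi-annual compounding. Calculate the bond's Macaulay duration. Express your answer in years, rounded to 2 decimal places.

Periodic yield y = 0.0355. Discount each cash flow and weight by its period:
  t   CF        PV=CF/(1+0.0355)^t    t·PV
  1         5.00         4.8286         4.8286
  2         5.00         4.6630         9.3261
  3         5.00         4.5032        13.5096
  4         5.00         4.3488        17.3952
  5         5.00         4.1997        20.9986
  6     1,005.00       815.2024     4,891.2143
  Σ                    837.7457     4,957.2723
Price P = Σ PV = 837.7457.
Macaulay duration = Σ(t·PV) / P = 4,957.2723 / 837.7457 = 5.91740 half-year periods.
In years: 5.91740 / 2 = 2.95870 years.

2.96 years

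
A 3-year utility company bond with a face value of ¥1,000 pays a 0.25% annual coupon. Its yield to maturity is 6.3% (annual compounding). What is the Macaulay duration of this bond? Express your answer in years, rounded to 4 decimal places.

Periodic yield y = 0.063. Discount each cash flow and weight by its year:
  t   CF        PV=CF/(1+0.063)^t    t·PV
  1         2.50         2.3518         2.3518
  2         2.50         2.2125         4.4249
  3     1,002.50       834.6119     2,503.8358
  Σ                    839.1762     2,510.6125
Price P = Σ PV = 839.1762.
Macaulay duration = Σ(t·PV) / P = 2,510.6125 / 839.1762 = 2.99176 years.

2.9918 years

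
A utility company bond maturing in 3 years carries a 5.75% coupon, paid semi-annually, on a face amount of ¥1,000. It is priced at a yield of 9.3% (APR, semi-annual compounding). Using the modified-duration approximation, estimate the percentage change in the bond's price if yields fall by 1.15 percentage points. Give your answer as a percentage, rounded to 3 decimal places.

Periodic yield y = 0.0465. Modified duration first:
  t   CF        PV=CF/(1+0.0465)^t    t·PV
  1        28.75        27.4725        27.4725
  2        28.75        26.2518        52.5036
  3        28.75        25.0853        75.2560
  4        28.75        23.9707        95.8828
  5        28.75        22.9056       114.5280
  6     1,028.75       783.2032     4,699.2192
  Σ                    908.8892     5,064.8622
P = 908.8892; D_Mac = 5.57258 half-year periods = 2.78629 yrs; D_mod = 2.78629/(1+0.0465) = 2.66249 yrs.
ΔP/P ≈ -D_mod · Δy = -2.66249 × (-0.0115) = +0.030619 = +3.0619%.

+3.062%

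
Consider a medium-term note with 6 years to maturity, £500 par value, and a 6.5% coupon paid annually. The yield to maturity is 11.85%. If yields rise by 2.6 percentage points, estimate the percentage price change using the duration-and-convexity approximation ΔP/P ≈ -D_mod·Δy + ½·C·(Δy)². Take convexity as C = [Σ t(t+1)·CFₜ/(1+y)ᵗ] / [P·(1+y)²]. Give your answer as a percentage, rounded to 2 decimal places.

With y = 0.1185:
  t   CF        PV=CF/(1+0.1185)^t    t·PV        t(t+1)·PV
  1        32.50        29.0568        29.0568          58.1135
  2        32.50        25.9783        51.9567         155.8700
  3        32.50        23.2261        69.6782         278.7126
  4        32.50        20.7654        83.0614         415.3071
  5        32.50        18.5654        92.8268         556.9609
  6       532.50       271.9592     1,631.7549      11,422.2845
  Σ                    389.5510     1,958.3348      12,887.2487
P = 389.5510; D_Mac = 5.02716 yrs; D_mod = 4.49455 yrs; C = 26.44380.
Duration effect: -4.49455 × (+0.026) = -0.116858
Convexity effect: 0.5 × 26.44380 × (0.026)² = +0.0089380
ΔP/P ≈ -0.116858 + 0.0089380 = -0.107920 = -10.7920%.

-10.79%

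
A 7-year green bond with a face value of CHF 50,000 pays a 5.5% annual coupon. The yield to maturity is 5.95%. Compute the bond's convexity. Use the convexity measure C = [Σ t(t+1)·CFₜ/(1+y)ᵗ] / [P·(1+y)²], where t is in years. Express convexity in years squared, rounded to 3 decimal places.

40.315

With y = 0.0595:
  t   CF        PV=CF/(1+0.0595)^t    t·PV        t(t+1)·PV
  1     2,750.00     2,595.5639     2,595.5639       5,191.1279
  2     2,750.00     2,449.8008     4,899.6016      14,698.8048
  3     2,750.00     2,312.2235     6,936.6705      27,746.6820
  4     2,750.00     2,182.3723     8,729.4894      43,647.4469
  5     2,750.00     2,059.8134    10,299.0672      61,794.4034
  6     2,750.00     1,944.1373    11,664.8237      81,653.7656
  7    52,750.00    35,197.8176   246,384.7233   1,971,077.7868
  Σ                 48,741.7289   291,509.9397   2,205,810.0173
P = 48,741.7289.
Convexity = Σ t(t+1)·PV / [P·(1+y)²] = 2,205,810.0173 / (48,741.7289 × 1.122540) = 40.31487.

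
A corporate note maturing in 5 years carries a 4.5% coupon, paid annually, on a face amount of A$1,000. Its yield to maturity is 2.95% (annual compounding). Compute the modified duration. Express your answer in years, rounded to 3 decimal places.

Periodic yield y = 0.0295. First find Macaulay duration:
  t   CF        PV=CF/(1+0.0295)^t    t·PV
  1        45.00        43.7105        43.7105
  2        45.00        42.4580        84.9161
  3        45.00        41.2414       123.7242
  4        45.00        40.0596       160.2386
  5     1,045.00       903.6173     4,518.0865
  Σ                  1,071.0869     4,930.6759
P = 1,071.0869; Macaulay duration = 4,930.6759 / 1,071.0869 = 4.60343 years.
Modified duration = D_Mac / (1 + y) = 4.60343 / 1.0295 = 4.47152 years.

4.472 years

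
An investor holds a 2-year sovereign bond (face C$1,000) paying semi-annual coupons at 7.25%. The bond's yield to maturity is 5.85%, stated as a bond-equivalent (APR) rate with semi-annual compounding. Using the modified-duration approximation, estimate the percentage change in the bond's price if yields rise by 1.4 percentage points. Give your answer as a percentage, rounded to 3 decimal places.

-2.583%

Periodic yield y = 0.02925. Modified duration first:
  t   CF        PV=CF/(1+0.02925)^t    t·PV
  1        36.25        35.2198        35.2198
  2        36.25        34.2189        68.4378
  3        36.25        33.2465        99.7394
  4     1,036.25       923.3812     3,693.5249
  Σ                  1,026.0664     3,896.9219
P = 1,026.0664; D_Mac = 3.79792 half-year periods = 1.89896 yrs; D_mod = 1.89896/(1+0.02925) = 1.84500 yrs.
ΔP/P ≈ -D_mod · Δy = -1.84500 × (+0.014) = -0.025830 = -2.5830%.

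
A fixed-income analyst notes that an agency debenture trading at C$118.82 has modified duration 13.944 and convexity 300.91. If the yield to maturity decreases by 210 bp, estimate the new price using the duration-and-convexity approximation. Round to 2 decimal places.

C$161.50

Duration effect: -D_mod·Δy = -13.944 × (-0.021) = +0.292824
Convexity effect: ½·C·(Δy)² = 0.5 × 300.91 × (-0.021)² = +0.066350655
ΔP/P ≈ +0.292824 + 0.066350655 = +0.359174655
New price ≈ 118.82 × (1 + 0.359174655) = 161.4971325071.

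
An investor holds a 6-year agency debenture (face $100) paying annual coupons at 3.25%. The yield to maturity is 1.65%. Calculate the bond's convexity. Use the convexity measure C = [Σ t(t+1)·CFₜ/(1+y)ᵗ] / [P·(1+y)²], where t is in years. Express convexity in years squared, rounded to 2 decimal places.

With y = 0.0165:
  t   CF        PV=CF/(1+0.0165)^t    t·PV        t(t+1)·PV
  1         3.25         3.1972         3.1972           6.3945
  2         3.25         3.1453         6.2907          18.8721
  3         3.25         3.0943         9.2829          37.1315
  4         3.25         3.0441        12.1763          60.8813
  5         3.25         2.9947        14.9733          89.8396
  6       103.25        93.5935       561.5611       3,930.9277
  Σ                    109.0691       607.4814       4,144.0466
P = 109.0691.
Convexity = Σ t(t+1)·PV / [P·(1+y)²] = 4,144.0466 / (109.0691 × 1.033272) = 36.77122.

36.77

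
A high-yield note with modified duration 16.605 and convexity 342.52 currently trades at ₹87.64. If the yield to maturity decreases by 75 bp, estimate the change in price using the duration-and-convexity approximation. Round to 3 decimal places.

Duration effect: -D_mod·Δy = -16.605 × (-0.0075) = +0.1245375
Convexity effect: ½·C·(Δy)² = 0.5 × 342.52 × (-0.0075)² = +0.009633375
ΔP/P ≈ +0.1245375 + 0.009633375 = +0.134170875
ΔP ≈ 87.64 × (+0.134170875) = +11.758735485.

+₹11.759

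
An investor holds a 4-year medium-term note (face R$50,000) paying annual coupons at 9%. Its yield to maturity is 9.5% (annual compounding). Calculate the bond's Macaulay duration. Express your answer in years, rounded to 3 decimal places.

3.527 years

Periodic yield y = 0.095. Discount each cash flow and weight by its year:
  t   CF        PV=CF/(1+0.095)^t    t·PV
  1     4,500.00     4,109.5890     4,109.5890
  2     4,500.00     3,753.0494     7,506.0987
  3     4,500.00     3,427.4423    10,282.3270
  4    54,500.00    37,908.7990   151,635.1960
  Σ                 49,198.8797   173,533.2107
Price P = Σ PV = 49,198.8797.
Macaulay duration = Σ(t·PV) / P = 173,533.2107 / 49,198.8797 = 3.52718 years.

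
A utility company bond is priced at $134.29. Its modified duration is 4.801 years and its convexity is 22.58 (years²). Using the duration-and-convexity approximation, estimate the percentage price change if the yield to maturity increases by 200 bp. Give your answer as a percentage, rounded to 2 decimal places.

-9.15%

Duration effect: -D_mod·Δy = -4.801 × (+0.02) = -0.096020
Convexity effect: ½·C·(Δy)² = 0.5 × 22.58 × (0.02)² = +0.0045160
ΔP/P ≈ -0.096020 + 0.0045160 = -0.091504
= -9.1504%.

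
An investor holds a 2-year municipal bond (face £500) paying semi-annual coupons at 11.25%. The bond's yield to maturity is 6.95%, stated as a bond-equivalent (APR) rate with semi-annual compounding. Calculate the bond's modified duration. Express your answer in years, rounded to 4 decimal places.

1.7900 years

Periodic yield y = 0.03475. First find Macaulay duration:
  t   CF        PV=CF/(1+0.03475)^t    t·PV
  1       28.125        27.1805        27.1805
  2       28.125        26.2677        52.5354
  3       28.125        25.3855        76.1566
  4      528.125       460.6754     1,842.7014
  Σ                    539.5090     1,998.5739
P = 539.5090; Macaulay duration = 1,998.5739 / 539.5090 = 3.70443 half-year periods = 1.85222 years.
Modified duration = D_Mac / (1 + y) = 1.85222 / 1.03475 = 1.79001 years.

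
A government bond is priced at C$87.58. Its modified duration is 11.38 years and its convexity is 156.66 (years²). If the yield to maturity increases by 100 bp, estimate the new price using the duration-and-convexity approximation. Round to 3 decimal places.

Duration effect: -D_mod·Δy = -11.38 × (+0.01) = -0.113800
Convexity effect: ½·C·(Δy)² = 0.5 × 156.66 × (0.01)² = +0.0078330
ΔP/P ≈ -0.113800 + 0.0078330 = -0.105967
New price ≈ 87.58 × (1 - 0.105967) = 78.29941014.

C$78.299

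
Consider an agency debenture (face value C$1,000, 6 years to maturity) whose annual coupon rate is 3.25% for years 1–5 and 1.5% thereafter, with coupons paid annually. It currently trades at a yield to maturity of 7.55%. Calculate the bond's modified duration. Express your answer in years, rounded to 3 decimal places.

5.091 years

Periodic yield y = 0.0755. First find Macaulay duration:
  t   CF        PV=CF/(1+0.0755)^t    t·PV
  1        32.50        30.2185        30.2185
  2        32.50        28.0972        56.1943
  3        32.50        26.1247        78.3742
  4        32.50        24.2908        97.1632
  5        32.50        22.5856       112.9279
  6     1,015.00       655.8485     3,935.0912
  Σ                    787.1653     4,309.9694
P = 787.1653; Macaulay duration = 4,309.9694 / 787.1653 = 5.47530 years.
Modified duration = D_Mac / (1 + y) = 5.47530 / 1.0755 = 5.09094 years.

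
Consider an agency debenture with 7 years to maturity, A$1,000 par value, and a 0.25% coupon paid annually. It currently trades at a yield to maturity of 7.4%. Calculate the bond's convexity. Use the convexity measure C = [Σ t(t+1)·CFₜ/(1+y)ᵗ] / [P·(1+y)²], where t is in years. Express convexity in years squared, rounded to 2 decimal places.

47.91

With y = 0.074:
  t   CF        PV=CF/(1+0.074)^t    t·PV        t(t+1)·PV
  1         2.50         2.3277         2.3277           4.6555
  2         2.50         2.1674         4.3347          13.0042
  3         2.50         2.0180         6.0541          24.2163
  4         2.50         1.8790         7.5159          37.5797
  5         2.50         1.7495         8.7476          52.4856
  6         2.50         1.6290         9.7738          68.4169
  7     1,002.50       608.2112     4,257.4784      34,059.8271
  Σ                    619.9818     4,296.2323      34,260.1852
P = 619.9818.
Convexity = Σ t(t+1)·PV / [P·(1+y)²] = 34,260.1852 / (619.9818 × 1.153476) = 47.90736.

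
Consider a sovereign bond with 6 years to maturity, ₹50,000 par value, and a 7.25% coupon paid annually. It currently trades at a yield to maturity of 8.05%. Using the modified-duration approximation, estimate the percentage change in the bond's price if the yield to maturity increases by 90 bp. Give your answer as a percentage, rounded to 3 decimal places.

Periodic yield y = 0.0805. Modified duration first:
  t   CF        PV=CF/(1+0.0805)^t    t·PV
  1     3,625.00     3,354.9283     3,354.9283
  2     3,625.00     3,104.9776     6,209.9552
  3     3,625.00     2,873.6488     8,620.9465
  4     3,625.00     2,659.5547    10,638.2188
  5     3,625.00     2,461.4111    12,307.0555
  6    53,625.00    33,699.1291   202,194.7748
  Σ                 48,153.6496   243,325.8791
P = 48,153.6496; D_Mac = 5.05311 yrs; D_mod = 5.05311/(1+0.0805) = 4.67664 yrs.
ΔP/P ≈ -D_mod · Δy = -4.67664 × (+0.009) = -0.042090 = -4.2090%.

-4.209%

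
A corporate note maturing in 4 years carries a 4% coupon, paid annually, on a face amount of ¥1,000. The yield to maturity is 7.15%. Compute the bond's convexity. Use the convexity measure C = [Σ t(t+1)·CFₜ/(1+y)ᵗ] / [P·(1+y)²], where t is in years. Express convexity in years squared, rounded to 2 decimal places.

16.04

With y = 0.0715:
  t   CF        PV=CF/(1+0.0715)^t    t·PV        t(t+1)·PV
  1        40.00        37.3308        37.3308          74.6617
  2        40.00        34.8398        69.6796         209.0388
  3        40.00        32.5150        97.5449         390.1797
  4     1,040.00       788.9775     3,155.9101      15,779.5507
  Σ                    893.6632     3,360.4655      16,453.4309
P = 893.6632.
Convexity = Σ t(t+1)·PV / [P·(1+y)²] = 16,453.4309 / (893.6632 × 1.148112) = 16.03608.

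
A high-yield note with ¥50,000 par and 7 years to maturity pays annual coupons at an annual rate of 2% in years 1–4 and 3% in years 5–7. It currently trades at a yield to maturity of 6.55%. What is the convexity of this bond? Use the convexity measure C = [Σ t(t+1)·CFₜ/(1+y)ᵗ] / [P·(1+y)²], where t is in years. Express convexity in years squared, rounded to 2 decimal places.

With y = 0.0655:
  t   CF        PV=CF/(1+0.0655)^t    t·PV        t(t+1)·PV
  1     1,000.00       938.5265       938.5265       1,877.0530
  2     1,000.00       880.8320     1,761.6640       5,284.9921
  3     1,000.00       826.6842     2,480.0526       9,920.2104
  4     1,000.00       775.8650     3,103.4602      15,517.3008
  5     1,500.00     1,092.2549     5,461.2743      32,767.6460
  6     1,500.00     1,025.1102     6,150.6609      43,054.6264
  7    51,500.00    33,031.8616   231,223.0314   1,849,784.2516
  Σ                 38,571.1344   251,118.6700   1,958,206.0804
P = 38,571.1344.
Convexity = Σ t(t+1)·PV / [P·(1+y)²] = 1,958,206.0804 / (38,571.1344 × 1.135290) = 44.71869.

44.72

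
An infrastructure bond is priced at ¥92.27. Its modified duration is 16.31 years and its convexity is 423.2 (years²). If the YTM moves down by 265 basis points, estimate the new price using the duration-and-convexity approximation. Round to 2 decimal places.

¥145.86

Duration effect: -D_mod·Δy = -16.31 × (-0.0265) = +0.432215
Convexity effect: ½·C·(Δy)² = 0.5 × 423.2 × (-0.0265)² = +0.1485961
ΔP/P ≈ +0.432215 + 0.1485961 = +0.5808111
New price ≈ 92.27 × (1 + 0.5808111) = 145.861440197.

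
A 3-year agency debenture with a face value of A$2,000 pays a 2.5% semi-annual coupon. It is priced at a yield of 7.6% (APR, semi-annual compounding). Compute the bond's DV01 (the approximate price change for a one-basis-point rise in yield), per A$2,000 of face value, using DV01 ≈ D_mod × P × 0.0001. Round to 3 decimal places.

Periodic yield y = 0.038.
  t   CF        PV=CF/(1+0.038)^t    t·PV
  1        25.00        24.0848        24.0848
  2        25.00        23.2031        46.4061
  3        25.00        22.3536        67.0609
  4        25.00        21.5353        86.1411
  5        25.00        20.7469       103.7345
  6     2,025.00     1,618.9778     9,713.8671
  Σ                  1,730.9015    10,041.2945
P = 1,730.9015; D_Mac = 5.80119 half-year periods = 2.90060 yrs; D_mod = 2.79441 yrs.
DV01 ≈ 2.79441 × 1,730.9015 × 0.0001 = 0.483685.

A$0.484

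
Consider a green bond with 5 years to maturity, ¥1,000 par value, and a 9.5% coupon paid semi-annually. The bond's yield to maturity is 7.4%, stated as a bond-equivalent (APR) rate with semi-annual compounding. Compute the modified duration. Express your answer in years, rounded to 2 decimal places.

Periodic yield y = 0.037. First find Macaulay duration:
  t   CF        PV=CF/(1+0.037)^t    t·PV
  1        47.50        45.8052        45.8052
  2        47.50        44.1709        88.3418
  3        47.50        42.5949       127.7846
  4        47.50        41.0751       164.3004
  5        47.50        39.6095       198.0477
  6        47.50        38.1963       229.1777
  7        47.50        36.8334       257.8341
  8        47.50        35.5192       284.1539
  9        47.50        34.2519       308.2672
  10    1,047.50       728.3942     7,283.9418
  Σ                  1,086.4507     8,987.6543
P = 1,086.4507; Macaulay duration = 8,987.6543 / 1,086.4507 = 8.27249 half-year periods = 4.13625 years.
Modified duration = D_Mac / (1 + y) = 4.13625 / 1.037 = 3.98867 years.

3.99 years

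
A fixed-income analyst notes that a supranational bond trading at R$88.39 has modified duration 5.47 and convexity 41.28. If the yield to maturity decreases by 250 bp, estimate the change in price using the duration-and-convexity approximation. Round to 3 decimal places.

+R$13.228

Duration effect: -D_mod·Δy = -5.47 × (-0.025) = +0.136750
Convexity effect: ½·C·(Δy)² = 0.5 × 41.28 × (-0.025)² = +0.0129000
ΔP/P ≈ +0.136750 + 0.0129000 = +0.149650
ΔP ≈ 88.39 × (+0.149650) = +13.2275635.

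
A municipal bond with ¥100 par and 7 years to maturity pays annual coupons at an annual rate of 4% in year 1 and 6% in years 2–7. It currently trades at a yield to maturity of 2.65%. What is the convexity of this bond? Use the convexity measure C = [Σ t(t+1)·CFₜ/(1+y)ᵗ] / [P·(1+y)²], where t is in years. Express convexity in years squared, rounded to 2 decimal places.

44.05

With y = 0.0265:
  t   CF        PV=CF/(1+0.0265)^t    t·PV        t(t+1)·PV
  1         4.00         3.8967         3.8967           7.7935
  2         6.00         5.6942        11.3884          34.1652
  3         6.00         5.5472        16.6416          66.5665
  4         6.00         5.4040        21.6160         108.0800
  5         6.00         5.2645        26.3225         157.9348
  6         6.00         5.1286        30.7715         215.4006
  7       106.00        88.2659       617.8616       4,942.8931
  Σ                    119.2012       728.4984       5,532.8336
P = 119.2012.
Convexity = Σ t(t+1)·PV / [P·(1+y)²] = 5,532.8336 / (119.2012 × 1.053702) = 44.05033.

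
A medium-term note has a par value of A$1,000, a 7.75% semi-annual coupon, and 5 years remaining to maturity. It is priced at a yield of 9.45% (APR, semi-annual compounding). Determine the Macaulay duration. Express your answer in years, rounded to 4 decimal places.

Periodic yield y = 0.04725. Discount each cash flow and weight by its period:
  t   CF        PV=CF/(1+0.04725)^t    t·PV
  1        38.75        37.0017        37.0017
  2        38.75        35.3322        70.6644
  3        38.75        33.7381       101.2143
  4        38.75        32.2159       128.8636
  5        38.75        30.7624       153.8119
  6        38.75        29.3744       176.2466
  7        38.75        28.0491       196.3438
  8        38.75        26.7836       214.2687
  9        38.75        25.5752       230.1765
  10    1,038.75       654.6472     6,546.4725
  Σ                    933.4798     7,855.0639
Price P = Σ PV = 933.4798.
Macaulay duration = Σ(t·PV) / P = 7,855.0639 / 933.4798 = 8.41482 half-year periods.
In years: 8.41482 / 2 = 4.20741 years.

4.2074 years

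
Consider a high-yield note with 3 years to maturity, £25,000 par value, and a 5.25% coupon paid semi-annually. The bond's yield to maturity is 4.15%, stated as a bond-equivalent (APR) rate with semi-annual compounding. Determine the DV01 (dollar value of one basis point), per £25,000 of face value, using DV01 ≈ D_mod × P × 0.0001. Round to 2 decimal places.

Periodic yield y = 0.02075.
  t   CF        PV=CF/(1+0.02075)^t    t·PV
  1       656.25       642.9096       642.9096
  2       656.25       629.8404     1,259.6809
  3       656.25       617.0369     1,851.1108
  4       656.25       604.4937     2,417.9747
  5       656.25       592.2054     2,961.0271
  6    25,656.25    22,681.7650   136,090.5902
  Σ                 25,768.2511   145,223.2933
P = 25,768.2511; D_Mac = 5.63575 half-year periods = 2.81787 yrs; D_mod = 2.76059 yrs.
DV01 ≈ 2.76059 × 25,768.2511 × 0.0001 = 7.113558.

£7.11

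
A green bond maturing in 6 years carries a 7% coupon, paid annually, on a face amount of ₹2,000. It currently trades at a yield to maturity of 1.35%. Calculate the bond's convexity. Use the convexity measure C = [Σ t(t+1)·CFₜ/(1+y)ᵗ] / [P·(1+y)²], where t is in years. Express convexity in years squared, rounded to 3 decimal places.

33.917

With y = 0.0135:
  t   CF        PV=CF/(1+0.0135)^t    t·PV        t(t+1)·PV
  1       140.00       138.1352       138.1352         276.2704
  2       140.00       136.2952       272.5904         817.7711
  3       140.00       134.4797       403.4391       1,613.7566
  4       140.00       132.6884       530.7537       2,653.7684
  5       140.00       130.9210       654.6049       3,927.6296
  6     2,140.00     1,974.5642    11,847.3851      82,931.6957
  Σ                  2,647.0837    13,846.9084      92,220.8918
P = 2,647.0837.
Convexity = Σ t(t+1)·PV / [P·(1+y)²] = 92,220.8918 / (2,647.0837 × 1.027182) = 33.91674.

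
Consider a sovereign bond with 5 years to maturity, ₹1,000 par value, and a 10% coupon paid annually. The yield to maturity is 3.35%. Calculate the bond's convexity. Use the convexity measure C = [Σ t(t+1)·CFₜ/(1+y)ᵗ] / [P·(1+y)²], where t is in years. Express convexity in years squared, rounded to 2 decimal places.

22.72

With y = 0.0335:
  t   CF        PV=CF/(1+0.0335)^t    t·PV        t(t+1)·PV
  1       100.00        96.7586        96.7586         193.5172
  2       100.00        93.6222       187.2445         561.7335
  3       100.00        90.5876       271.7627       1,087.0507
  4       100.00        87.6512       350.6050       1,753.0248
  5     1,100.00       932.9111     4,664.5557      27,987.3343
  Σ                  1,301.5308     5,570.9264      31,582.6605
P = 1,301.5308.
Convexity = Σ t(t+1)·PV / [P·(1+y)²] = 31,582.6605 / (1,301.5308 × 1.068122) = 22.71817.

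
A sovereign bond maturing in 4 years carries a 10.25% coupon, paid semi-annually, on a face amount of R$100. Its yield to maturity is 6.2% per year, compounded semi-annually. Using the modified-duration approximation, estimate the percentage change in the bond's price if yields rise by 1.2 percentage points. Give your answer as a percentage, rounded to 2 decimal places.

-3.99%

Periodic yield y = 0.031. Modified duration first:
  t   CF        PV=CF/(1+0.031)^t    t·PV
  1        5.125         4.9709         4.9709
  2        5.125         4.8214         9.6429
  3        5.125         4.6765        14.0294
  4        5.125         4.5359        18.1434
  5        5.125         4.3995        21.9974
  6        5.125         4.2672        25.6031
  7        5.125         4.1389        28.9722
  8      105.125        82.3449       658.7592
  Σ                    114.1551       782.1184
P = 114.1551; D_Mac = 6.85137 half-year periods = 3.42568 yrs; D_mod = 3.42568/(1+0.031) = 3.32268 yrs.
ΔP/P ≈ -D_mod · Δy = -3.32268 × (+0.012) = -0.039872 = -3.9872%.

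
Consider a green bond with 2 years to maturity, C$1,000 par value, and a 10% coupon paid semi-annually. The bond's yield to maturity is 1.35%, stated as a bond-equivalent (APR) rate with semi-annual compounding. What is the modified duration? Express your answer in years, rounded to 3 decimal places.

Periodic yield y = 0.00675. First find Macaulay duration:
  t   CF        PV=CF/(1+0.00675)^t    t·PV
  1        50.00        49.6648        49.6648
  2        50.00        49.3318        98.6635
  3        50.00        49.0010       147.0030
  4     1,050.00     1,022.1220     4,088.4881
  Σ                  1,170.1196     4,383.8195
P = 1,170.1196; Macaulay duration = 4,383.8195 / 1,170.1196 = 3.74647 half-year periods = 1.87324 years.
Modified duration = D_Mac / (1 + y) = 1.87324 / 1.00675 = 1.86068 years.

1.861 years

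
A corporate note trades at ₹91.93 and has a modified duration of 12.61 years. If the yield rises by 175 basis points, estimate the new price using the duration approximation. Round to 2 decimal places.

₹71.64

Duration approximation: ΔP/P ≈ -D_mod · Δy = -12.61 × (+0.0175) = -0.220675.
New price ≈ 91.93 × (1 - 0.220675) = 71.64334725.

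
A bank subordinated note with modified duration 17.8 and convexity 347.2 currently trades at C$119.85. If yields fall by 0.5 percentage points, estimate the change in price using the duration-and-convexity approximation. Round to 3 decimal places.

Duration effect: -D_mod·Δy = -17.8 × (-0.005) = +0.089000
Convexity effect: ½·C·(Δy)² = 0.5 × 347.2 × (-0.005)² = +0.0043400
ΔP/P ≈ +0.089000 + 0.0043400 = +0.093340
ΔP ≈ 119.85 × (+0.093340) = +11.186799.

+C$11.187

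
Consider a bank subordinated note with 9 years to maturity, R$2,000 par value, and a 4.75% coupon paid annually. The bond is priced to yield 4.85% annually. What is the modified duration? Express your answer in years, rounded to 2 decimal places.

7.17 years

Periodic yield y = 0.0485. First find Macaulay duration:
  t   CF        PV=CF/(1+0.0485)^t    t·PV
  1        95.00        90.6056        90.6056
  2        95.00        86.4145       172.8290
  3        95.00        82.4173       247.2519
  4        95.00        78.6049       314.4198
  5        95.00        74.9690       374.8448
  6        95.00        71.5011       429.0069
  7        95.00        68.1937       477.3562
  8        95.00        65.0393       520.3147
  9     2,095.00     1,367.9434    12,311.4902
  Σ                  1,985.6889    14,938.1191
P = 1,985.6889; Macaulay duration = 14,938.1191 / 1,985.6889 = 7.52289 years.
Modified duration = D_Mac / (1 + y) = 7.52289 / 1.0485 = 7.17491 years.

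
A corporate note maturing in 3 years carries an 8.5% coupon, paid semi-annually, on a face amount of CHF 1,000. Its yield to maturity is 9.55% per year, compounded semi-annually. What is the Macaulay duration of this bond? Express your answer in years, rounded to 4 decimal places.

2.7057 years

Periodic yield y = 0.04775. Discount each cash flow and weight by its period:
  t   CF        PV=CF/(1+0.04775)^t    t·PV
  1        42.50        40.5631        40.5631
  2        42.50        38.7145        77.4290
  3        42.50        36.9501       110.8504
  4        42.50        35.2662       141.0647
  5        42.50        33.6590       168.2948
  6     1,042.50       788.0069     4,728.0417
  Σ                    973.1598     5,266.2436
Price P = Σ PV = 973.1598.
Macaulay duration = Σ(t·PV) / P = 5,266.2436 / 973.1598 = 5.41149 half-year periods.
In years: 5.41149 / 2 = 2.70574 years.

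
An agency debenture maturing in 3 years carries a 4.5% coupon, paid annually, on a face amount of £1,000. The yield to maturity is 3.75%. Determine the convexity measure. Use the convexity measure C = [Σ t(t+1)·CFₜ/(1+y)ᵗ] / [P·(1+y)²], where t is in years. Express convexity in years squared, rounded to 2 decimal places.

With y = 0.0375:
  t   CF        PV=CF/(1+0.0375)^t    t·PV        t(t+1)·PV
  1        45.00        43.3735        43.3735          86.7470
  2        45.00        41.8058        83.6116         250.8347
  3     1,045.00       935.7331     2,807.1992      11,228.7967
  Σ                  1,020.9123     2,934.1842      11,566.3784
P = 1,020.9123.
Convexity = Σ t(t+1)·PV / [P·(1+y)²] = 11,566.3784 / (1,020.9123 × 1.076406) = 10.52526.

10.53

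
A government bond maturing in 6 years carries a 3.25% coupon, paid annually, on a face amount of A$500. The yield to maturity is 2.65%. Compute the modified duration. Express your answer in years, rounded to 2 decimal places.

Periodic yield y = 0.0265. First find Macaulay duration:
  t   CF        PV=CF/(1+0.0265)^t    t·PV
  1        16.25        15.8305        15.8305
  2        16.25        15.4218        30.8436
  3        16.25        15.0237        45.0711
  4        16.25        14.6358        58.5433
  5        16.25        14.2580        71.2900
  6       516.25       441.2720     2,647.6318
  Σ                    516.4418     2,869.2103
P = 516.4418; Macaulay duration = 2,869.2103 / 516.4418 = 5.55573 years.
Modified duration = D_Mac / (1 + y) = 5.55573 / 1.0265 = 5.41230 years.

5.41 years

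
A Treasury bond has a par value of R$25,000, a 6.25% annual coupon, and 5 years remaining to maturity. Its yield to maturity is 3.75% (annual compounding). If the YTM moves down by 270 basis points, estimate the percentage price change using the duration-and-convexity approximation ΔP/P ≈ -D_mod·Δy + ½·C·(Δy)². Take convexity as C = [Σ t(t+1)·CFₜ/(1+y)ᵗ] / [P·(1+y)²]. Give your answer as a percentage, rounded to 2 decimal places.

+12.53%

With y = 0.0375:
  t   CF        PV=CF/(1+0.0375)^t    t·PV        t(t+1)·PV
  1     1,562.50     1,506.0241     1,506.0241       3,012.0482
  2     1,562.50     1,451.5895     2,903.1790       8,709.5369
  3     1,562.50     1,399.1224     4,197.3672      16,789.4688
  4     1,562.50     1,348.5517     5,394.2068      26,971.0342
  5    26,562.50    22,096.7509   110,483.7547     662,902.5280
  Σ                 27,802.0386   124,484.5318     718,384.6161
P = 27,802.0386; D_Mac = 4.47753 yrs; D_mod = 4.31569 yrs; C = 24.00514.
Duration effect: -4.31569 × (-0.027) = +0.116524
Convexity effect: 0.5 × 24.00514 × (-0.027)² = +0.0087499
ΔP/P ≈ +0.116524 + 0.0087499 = +0.125274 = +12.5274%.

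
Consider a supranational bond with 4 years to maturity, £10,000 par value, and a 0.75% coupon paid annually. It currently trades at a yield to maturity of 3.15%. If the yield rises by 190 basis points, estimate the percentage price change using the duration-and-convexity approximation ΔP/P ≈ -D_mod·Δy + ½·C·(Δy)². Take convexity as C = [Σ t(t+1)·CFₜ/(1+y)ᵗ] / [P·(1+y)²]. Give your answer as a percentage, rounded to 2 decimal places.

-6.95%

With y = 0.0315:
  t   CF        PV=CF/(1+0.0315)^t    t·PV        t(t+1)·PV
  1        75.00        72.7096        72.7096         145.4193
  2        75.00        70.4892       140.9785         422.9354
  3        75.00        68.3366       205.0099         820.0396
  4    10,075.00     8,899.5516    35,598.2064     177,991.0320
  Σ                  9,111.0871    36,016.9044     179,379.4263
P = 9,111.0871; D_Mac = 3.95309 yrs; D_mod = 3.83237 yrs; C = 18.50393.
Duration effect: -3.83237 × (+0.019) = -0.072815
Convexity effect: 0.5 × 18.50393 × (0.019)² = +0.0033400
ΔP/P ≈ -0.072815 + 0.0033400 = -0.069475 = -6.9475%.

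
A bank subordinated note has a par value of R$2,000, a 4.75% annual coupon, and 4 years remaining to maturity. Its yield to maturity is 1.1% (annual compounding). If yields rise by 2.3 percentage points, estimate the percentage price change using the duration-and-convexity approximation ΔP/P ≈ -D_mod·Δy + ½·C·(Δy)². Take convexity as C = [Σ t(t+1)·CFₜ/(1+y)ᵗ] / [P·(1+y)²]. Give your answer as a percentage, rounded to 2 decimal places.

With y = 0.011:
  t   CF        PV=CF/(1+0.011)^t    t·PV        t(t+1)·PV
  1        95.00        93.9664        93.9664         187.9327
  2        95.00        92.9440       185.8880         557.6639
  3        95.00        91.9327       275.7982       1,103.1927
  4     2,095.00     2,005.3002     8,021.2009      40,106.0047
  Σ                  2,284.1433     8,576.8535      41,954.7941
P = 2,284.1433; D_Mac = 3.75495 yrs; D_mod = 3.71410 yrs; C = 17.97033.
Duration effect: -3.71410 × (+0.023) = -0.085424
Convexity effect: 0.5 × 17.97033 × (0.023)² = +0.0047532
ΔP/P ≈ -0.085424 + 0.0047532 = -0.080671 = -8.0671%.

-8.07%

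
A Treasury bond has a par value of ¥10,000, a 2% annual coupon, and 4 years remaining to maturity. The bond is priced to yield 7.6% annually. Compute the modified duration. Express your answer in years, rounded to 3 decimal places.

3.596 years

Periodic yield y = 0.076. First find Macaulay duration:
  t   CF        PV=CF/(1+0.076)^t    t·PV
  1       200.00       185.8736       185.8736
  2       200.00       172.7450       345.4900
  3       200.00       160.5437       481.6310
  4    10,200.00     7,609.4118    30,437.6471
  Σ                  8,128.5740    31,450.6417
P = 8,128.5740; Macaulay duration = 31,450.6417 / 8,128.5740 = 3.86915 years.
Modified duration = D_Mac / (1 + y) = 3.86915 / 1.076 = 3.59586 years.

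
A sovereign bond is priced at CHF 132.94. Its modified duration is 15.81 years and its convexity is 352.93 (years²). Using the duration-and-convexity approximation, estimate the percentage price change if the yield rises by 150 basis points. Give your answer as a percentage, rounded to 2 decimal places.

Duration effect: -D_mod·Δy = -15.81 × (+0.015) = -0.237150
Convexity effect: ½·C·(Δy)² = 0.5 × 352.93 × (0.015)² = +0.039704625
ΔP/P ≈ -0.237150 + 0.039704625 = -0.197445375
= -19.7445375%.

-19.74%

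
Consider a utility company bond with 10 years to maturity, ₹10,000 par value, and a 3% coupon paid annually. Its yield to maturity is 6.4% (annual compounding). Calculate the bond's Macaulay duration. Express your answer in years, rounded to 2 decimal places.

Periodic yield y = 0.064. Discount each cash flow and weight by its year:
  t   CF        PV=CF/(1+0.064)^t    t·PV
  1       300.00       281.9549       281.9549
  2       300.00       264.9952       529.9904
  3       300.00       249.0556       747.1669
  4       300.00       234.0748       936.2994
  5       300.00       219.9952     1,099.9758
  6       300.00       206.7624     1,240.5742
  7       300.00       194.3255     1,360.2787
  8       300.00       182.6368     1,461.0942
  9       300.00       171.6511     1,544.8599
  10   10,300.00     5,538.8671    55,388.6710
  Σ                  7,544.3186    64,590.8654
Price P = Σ PV = 7,544.3186.
Macaulay duration = Σ(t·PV) / P = 64,590.8654 / 7,544.3186 = 8.56152 years.

8.56 years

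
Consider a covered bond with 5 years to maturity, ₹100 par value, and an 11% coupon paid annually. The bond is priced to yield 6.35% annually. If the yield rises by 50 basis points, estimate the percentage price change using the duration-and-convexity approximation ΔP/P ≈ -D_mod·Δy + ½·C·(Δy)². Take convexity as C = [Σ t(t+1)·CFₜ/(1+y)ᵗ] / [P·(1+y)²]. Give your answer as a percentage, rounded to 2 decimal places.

With y = 0.0635:
  t   CF        PV=CF/(1+0.0635)^t    t·PV        t(t+1)·PV
  1        11.00        10.3432        10.3432          20.6864
  2        11.00         9.7256        19.4513          58.3538
  3        11.00         9.1449        27.4348         109.7391
  4        11.00         8.5989        34.3956         171.9779
  5       111.00        81.5897       407.9487       2,447.6920
  Σ                    119.4024       499.5735       2,808.4492
P = 119.4024; D_Mac = 4.18395 yrs; D_mod = 3.93413 yrs; C = 20.79594.
Duration effect: -3.93413 × (+0.005) = -0.019671
Convexity effect: 0.5 × 20.79594 × (0.005)² = +0.0002599
ΔP/P ≈ -0.019671 + 0.0002599 = -0.019411 = -1.9411%.

-1.94%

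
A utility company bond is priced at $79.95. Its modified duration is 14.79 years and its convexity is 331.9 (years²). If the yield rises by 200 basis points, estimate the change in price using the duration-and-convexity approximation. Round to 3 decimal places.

Duration effect: -D_mod·Δy = -14.79 × (+0.02) = -0.295800
Convexity effect: ½·C·(Δy)² = 0.5 × 331.9 × (0.02)² = +0.0663800
ΔP/P ≈ -0.295800 + 0.0663800 = -0.229420
ΔP ≈ 79.95 × (-0.229420) = -18.342129.

-$18.342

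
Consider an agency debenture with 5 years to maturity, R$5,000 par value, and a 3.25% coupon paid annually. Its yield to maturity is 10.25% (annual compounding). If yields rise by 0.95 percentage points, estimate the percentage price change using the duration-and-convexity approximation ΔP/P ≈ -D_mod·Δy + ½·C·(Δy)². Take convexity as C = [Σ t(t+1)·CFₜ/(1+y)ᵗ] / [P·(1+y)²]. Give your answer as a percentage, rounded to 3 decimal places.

-3.893%

With y = 0.1025:
  t   CF        PV=CF/(1+0.1025)^t    t·PV        t(t+1)·PV
  1       162.50       147.3923       147.3923         294.7846
  2       162.50       133.6892       267.3783         802.1349
  3       162.50       121.2600       363.7800       1,455.1200
  4       162.50       109.9864       439.9456       2,199.7279
  5     5,162.50     3,169.3272    15,846.6359      95,079.8151
  Σ                  3,681.6550    17,065.1320      99,831.5826
P = 3,681.6550; D_Mac = 4.63518 yrs; D_mod = 4.20424 yrs; C = 22.30836.
Duration effect: -4.20424 × (+0.0095) = -0.039940
Convexity effect: 0.5 × 22.30836 × (0.0095)² = +0.0010067
ΔP/P ≈ -0.039940 + 0.0010067 = -0.038934 = -3.8934%.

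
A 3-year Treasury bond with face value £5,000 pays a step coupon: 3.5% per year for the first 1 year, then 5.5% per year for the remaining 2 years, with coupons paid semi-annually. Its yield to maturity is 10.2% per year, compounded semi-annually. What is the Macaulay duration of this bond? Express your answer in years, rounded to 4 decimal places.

2.8352 years

Periodic yield y = 0.051. Discount each cash flow and weight by its period:
  t   CF        PV=CF/(1+0.051)^t    t·PV
  1        87.50        83.2540        83.2540
  2        87.50        79.2141       158.4282
  3       137.50       118.4390       355.3169
  4       137.50       112.6917       450.7667
  5       137.50       107.2233       536.1164
  6     5,137.50     3,811.8477    22,871.0861
  Σ                  4,312.6698    24,454.9684
Price P = Σ PV = 4,312.6698.
Macaulay duration = Σ(t·PV) / P = 24,454.9684 / 4,312.6698 = 5.67049 half-year periods.
In years: 5.67049 / 2 = 2.83525 years.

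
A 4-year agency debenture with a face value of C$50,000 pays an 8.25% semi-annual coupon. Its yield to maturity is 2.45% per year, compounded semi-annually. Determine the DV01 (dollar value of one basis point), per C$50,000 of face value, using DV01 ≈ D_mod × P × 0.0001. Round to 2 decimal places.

C$21.35

Periodic yield y = 0.01225.
  t   CF        PV=CF/(1+0.01225)^t    t·PV
  1     2,062.50     2,037.5401     2,037.5401
  2     2,062.50     2,012.8823     4,025.7646
  3     2,062.50     1,988.5229     5,965.5688
  4     2,062.50     1,964.4583     7,857.8332
  5     2,062.50     1,940.6849     9,703.4246
  6     2,062.50     1,917.1992    11,503.1953
  7     2,062.50     1,893.9978    13,257.9843
  8    52,062.50    47,230.5209   377,844.1671
  Σ                 60,985.8065   432,195.4780
P = 60,985.8065; D_Mac = 7.08682 half-year periods = 3.54341 yrs; D_mod = 3.50053 yrs.
DV01 ≈ 3.50053 × 60,985.8065 × 0.0001 = 21.348258.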